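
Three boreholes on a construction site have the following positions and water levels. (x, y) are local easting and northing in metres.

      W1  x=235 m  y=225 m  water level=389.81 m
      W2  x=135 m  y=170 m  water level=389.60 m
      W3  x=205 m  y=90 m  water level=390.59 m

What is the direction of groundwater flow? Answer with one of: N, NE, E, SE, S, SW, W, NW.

NW

With h = a·x + b·y + c and W1 as origin, the differences give:
  (-100)·a + (-55)·b = -0.21
  (-30)·a + (-135)·b = +0.78
Eliminate b (×(-135) and ×(-55), subtract): 11850·a = 71.250 → a = ∂h/∂x = +0.006013
Back-substitute: b = ∂h/∂y = -0.007114.
Flow = −∇h = (-0.006013 east, +0.007114 north), which points northwest.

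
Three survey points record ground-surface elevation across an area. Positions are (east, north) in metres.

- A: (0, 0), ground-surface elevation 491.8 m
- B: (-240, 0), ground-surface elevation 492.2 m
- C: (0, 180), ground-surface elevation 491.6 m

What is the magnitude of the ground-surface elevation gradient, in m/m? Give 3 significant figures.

0.00200 m/m

∂z/∂x = (492.2 − 491.8) / (-240 − 0) = -0.001667
∂z/∂y = (491.6 − 491.8) / (180 − 0) = -0.001111
|∇f| = √(-0.001667² + -0.001111²) = 0.002003 m/m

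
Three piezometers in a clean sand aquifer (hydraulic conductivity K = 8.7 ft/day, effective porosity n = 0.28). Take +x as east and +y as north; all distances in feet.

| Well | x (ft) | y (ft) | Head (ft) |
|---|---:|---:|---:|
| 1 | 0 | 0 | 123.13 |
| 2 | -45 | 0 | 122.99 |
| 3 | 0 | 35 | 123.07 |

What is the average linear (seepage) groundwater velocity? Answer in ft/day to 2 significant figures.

∂h/∂x = (122.99 − 123.13) / (-45 − 0) = +0.003111
∂h/∂y = (123.07 − 123.13) / (35 − 0) = -0.001714
|∇h| = √(0.003111² + -0.001714²) = 0.003552
Seepage velocity v = K·i/n = 8.7 × 0.003552 / 0.28 = 0.1104 ft/day.

0.11 ft/day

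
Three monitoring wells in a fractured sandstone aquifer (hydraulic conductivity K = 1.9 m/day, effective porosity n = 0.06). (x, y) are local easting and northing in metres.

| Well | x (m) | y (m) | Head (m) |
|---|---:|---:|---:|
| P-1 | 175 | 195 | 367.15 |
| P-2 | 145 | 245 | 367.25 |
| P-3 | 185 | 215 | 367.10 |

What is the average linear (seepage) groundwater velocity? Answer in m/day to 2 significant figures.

0.13 m/day

With h = a·x + b·y + c and P-1 as origin, the differences give:
  (-30)·a + 50·b = +0.10
  10·a + 20·b = -0.05
Eliminate b (×20 and ×50, subtract): -1100·a = 4.500 → a = ∂h/∂x = -0.004091
Back-substitute: b = ∂h/∂y = -0.0004545.
|∇h| = √(-0.004091² + -0.0004545²) = 0.004116
Seepage velocity v = K·i/n = 1.9 × 0.004116 / 0.06 = 0.1303 m/day.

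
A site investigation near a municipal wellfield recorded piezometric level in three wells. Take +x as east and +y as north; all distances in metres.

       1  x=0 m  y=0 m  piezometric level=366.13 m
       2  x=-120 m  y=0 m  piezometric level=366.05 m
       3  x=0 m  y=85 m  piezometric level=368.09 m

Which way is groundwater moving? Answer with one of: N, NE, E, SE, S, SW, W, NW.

∂h/∂x = (366.05 − 366.13) / (-120 − 0) = +0.0006667
∂h/∂y = (368.09 − 366.13) / (85 − 0) = +0.02306
Flow = −∇h = (-0.0006667 east, -0.02306 north), which points south.

S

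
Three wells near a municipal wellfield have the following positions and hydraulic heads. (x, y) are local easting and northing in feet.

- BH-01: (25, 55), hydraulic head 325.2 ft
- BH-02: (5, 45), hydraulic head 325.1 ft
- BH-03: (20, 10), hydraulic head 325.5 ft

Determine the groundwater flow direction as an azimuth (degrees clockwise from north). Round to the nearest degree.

311°

Differences from BH-01: to BH-02 (Δx, Δy, Δh) = (-20, -10, -0.1); to BH-03 = (-5, -45, +0.3).
Solve a·Δx + b·Δy = Δh: det = (-20)·(-45) − (-5)·(-10) = 850.
∂h/∂x = [(-0.1)·(-45) − (+0.3)·(-10)] / 850 = +0.008824
∂h/∂y = [(-20)·(+0.3) − (-5)·(-0.1)] / 850 = -0.007647
Flow direction (−∇h) has components (-0.008824 E, +0.007647 N).
Azimuth = atan2(E, N) = atan2(-0.008824, +0.007647) = 310.9° ≈ 311°.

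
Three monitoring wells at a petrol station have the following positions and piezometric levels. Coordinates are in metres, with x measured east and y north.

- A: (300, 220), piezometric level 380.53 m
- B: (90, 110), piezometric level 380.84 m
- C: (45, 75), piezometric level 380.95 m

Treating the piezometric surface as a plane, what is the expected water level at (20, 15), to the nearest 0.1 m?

With h = a·x + b·y + c and A as origin, the differences give:
  (-210)·a + (-110)·b = +0.31
  (-255)·a + (-145)·b = +0.42
Eliminate b (×(-145) and ×(-110), subtract): 2400·a = 1.250 → a = ∂h/∂x = +0.0005208
Back-substitute: b = ∂h/∂y = -0.003813.
h(20, 15) = 380.53 + (+0.0005208)·(-280) + (-0.003813)·(-205) = 380.53 -0.146 +0.782 = 381.166 m.

381.2 m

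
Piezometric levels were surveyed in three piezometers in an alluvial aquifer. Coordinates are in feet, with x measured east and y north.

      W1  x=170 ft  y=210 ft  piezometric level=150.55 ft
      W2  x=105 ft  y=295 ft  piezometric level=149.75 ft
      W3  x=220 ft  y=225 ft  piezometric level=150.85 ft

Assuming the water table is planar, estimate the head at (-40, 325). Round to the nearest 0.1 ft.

Three-point gradient (reference W1): Δ to W2 = (-65, 85, -0.80), Δ to W3 = (50, 15, +0.30).
∂h/∂x = +0.007177, ∂h/∂y = -0.003923 (det = -5225).
h(-40, 325) = 150.55 + (+0.007177)·(-210) + (-0.003923)·(115) = 150.55 -1.507 -0.451 = 148.592 ft.

148.6 ft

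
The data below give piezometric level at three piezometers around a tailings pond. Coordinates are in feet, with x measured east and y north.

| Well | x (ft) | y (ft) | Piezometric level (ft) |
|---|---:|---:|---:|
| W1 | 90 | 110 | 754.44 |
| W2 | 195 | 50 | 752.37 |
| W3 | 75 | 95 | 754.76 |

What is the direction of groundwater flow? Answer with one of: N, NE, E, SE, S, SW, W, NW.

E

Three-point gradient (reference W1): Δ to W2 = (105, -60, -2.07), Δ to W3 = (-15, -15, +0.32).
∂h/∂x = -0.02030, ∂h/∂y = -0.001030 (det = -2475).
Flow = −∇h = (+0.02030 east, +0.001030 north), which points east.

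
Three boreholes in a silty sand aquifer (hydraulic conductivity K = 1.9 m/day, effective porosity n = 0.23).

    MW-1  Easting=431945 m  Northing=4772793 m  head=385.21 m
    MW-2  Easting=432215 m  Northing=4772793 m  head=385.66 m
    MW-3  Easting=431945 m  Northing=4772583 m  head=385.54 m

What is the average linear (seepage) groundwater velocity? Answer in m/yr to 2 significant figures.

6.9 m/yr

∂h/∂x = (385.66 − 385.21) / (432215 − 431945) = +0.001667
∂h/∂y = (385.54 − 385.21) / (4772583 − 4772793) = -0.001571
|∇h| = √(0.001667² + -0.001571²) = 0.002291
Seepage velocity v = K·i/n = 1.9 × 0.002291 / 0.23 = 0.01893 m/day = 6.914 m/yr.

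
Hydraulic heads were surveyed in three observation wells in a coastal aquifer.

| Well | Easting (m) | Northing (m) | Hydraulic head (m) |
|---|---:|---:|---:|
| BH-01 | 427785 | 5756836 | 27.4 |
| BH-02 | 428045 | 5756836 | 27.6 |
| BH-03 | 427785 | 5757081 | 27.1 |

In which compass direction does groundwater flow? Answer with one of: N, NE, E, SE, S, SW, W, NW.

∂h/∂x = (27.6 − 27.4) / (428045 − 427785) = +0.0007692
∂h/∂y = (27.1 − 27.4) / (5757081 − 5756836) = -0.001224
Flow = −∇h = (-0.0007692 east, +0.001224 north), which points northwest.

NW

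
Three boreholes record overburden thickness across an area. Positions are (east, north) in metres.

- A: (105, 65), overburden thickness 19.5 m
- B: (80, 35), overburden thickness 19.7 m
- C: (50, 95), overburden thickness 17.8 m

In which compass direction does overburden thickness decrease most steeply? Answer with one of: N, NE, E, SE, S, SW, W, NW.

NW

With d = a·x + b·y + c and A as origin, the differences give:
  (-25)·a + (-30)·b = +0.2
  (-55)·a + 30·b = -1.7
Eliminate b (×30 and ×(-30), subtract): -2400·a = -45.00 → a = ∂d/∂x = +0.01875
Back-substitute: b = ∂d/∂y = -0.02229.
Steepest decrease is along −∇f = (-0.01875 E, +0.02229 N) → northwest.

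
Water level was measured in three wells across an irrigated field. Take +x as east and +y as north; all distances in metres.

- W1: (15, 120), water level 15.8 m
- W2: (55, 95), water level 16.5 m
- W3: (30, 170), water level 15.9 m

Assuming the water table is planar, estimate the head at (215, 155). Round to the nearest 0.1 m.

18.9 m

With h = a·x + b·y + c and W1 as origin, the differences give:
  40·a + (-25)·b = +0.7
  15·a + 50·b = +0.1
Eliminate b (×50 and ×(-25), subtract): 2375·a = 37.50 → a = ∂h/∂x = +0.01579
Back-substitute: b = ∂h/∂y = -0.002737.
h(215, 155) = 15.8 + (+0.01579)·(200) + (-0.002737)·(35) = 15.8 +3.158 -0.096 = 18.862 m.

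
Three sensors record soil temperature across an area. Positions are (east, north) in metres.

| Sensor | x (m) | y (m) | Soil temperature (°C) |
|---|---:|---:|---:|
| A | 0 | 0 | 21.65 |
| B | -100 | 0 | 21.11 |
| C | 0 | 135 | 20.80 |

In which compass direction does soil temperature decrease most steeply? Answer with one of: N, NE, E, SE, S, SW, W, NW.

∂T/∂x = (21.11 − 21.65) / (-100 − 0) = +0.005400
∂T/∂y = (20.80 − 21.65) / (135 − 0) = -0.006296
Steepest decrease is along −∇f = (-0.005400 E, +0.006296 N) → northwest.

NW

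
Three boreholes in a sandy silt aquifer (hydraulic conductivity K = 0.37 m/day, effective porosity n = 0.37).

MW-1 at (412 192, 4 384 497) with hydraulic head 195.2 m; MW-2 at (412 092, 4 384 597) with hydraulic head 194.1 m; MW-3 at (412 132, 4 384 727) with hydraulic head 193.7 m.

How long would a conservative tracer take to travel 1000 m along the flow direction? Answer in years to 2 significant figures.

Three-point gradient (reference MW-1): Δ to MW-2 = (-100, 100, -1.1), Δ to MW-3 = (-60, 230, -1.5).
∂h/∂x = +0.006059, ∂h/∂y = -0.004941 (det = -17000).
|∇h| = √(0.006059² + -0.004941²) = 0.007818
Seepage velocity v = K·i/n = 0.37 × 0.007818 / 0.37 = 0.007818 m/day.
t = 1000 / 0.007818 = 1.279e+05 days = 350 years.

350 years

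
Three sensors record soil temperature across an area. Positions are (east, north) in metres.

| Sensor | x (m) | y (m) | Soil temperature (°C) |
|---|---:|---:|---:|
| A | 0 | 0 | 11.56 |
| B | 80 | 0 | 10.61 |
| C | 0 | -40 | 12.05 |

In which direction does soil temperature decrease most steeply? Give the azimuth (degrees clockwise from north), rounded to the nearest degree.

044°

∂T/∂x = (10.61 − 11.56) / (80 − 0) = -0.01188
∂T/∂y = (12.05 − 11.56) / (-40 − 0) = -0.01225
Steepest decrease is along −∇f: components (+0.01188 E, +0.01225 N).
Azimuth = atan2(+0.01188, +0.01225) = 44.1° ≈ 044°.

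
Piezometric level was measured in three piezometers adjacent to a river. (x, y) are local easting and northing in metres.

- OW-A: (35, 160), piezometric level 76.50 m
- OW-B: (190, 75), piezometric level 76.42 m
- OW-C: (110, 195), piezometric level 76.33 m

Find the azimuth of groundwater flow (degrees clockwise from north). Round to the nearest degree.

Differences from OW-A: to OW-B (Δx, Δy, Δh) = (155, -85, -0.08); to OW-C = (75, 35, -0.17).
Determinant of the coordinate differences = 155·35 − 75·(-85) = 11800.
∂h/∂x = [(-0.08)·35 − (-0.17)·(-85)] / 11800 = -0.001462
∂h/∂y = [155·(-0.17) − 75·(-0.08)] / 11800 = -0.001725
Flow direction (−∇h) has components (+0.001462 E, +0.001725 N).
Azimuth = atan2(E, N) = atan2(+0.001462, +0.001725) = 40.3° ≈ 040°.

040°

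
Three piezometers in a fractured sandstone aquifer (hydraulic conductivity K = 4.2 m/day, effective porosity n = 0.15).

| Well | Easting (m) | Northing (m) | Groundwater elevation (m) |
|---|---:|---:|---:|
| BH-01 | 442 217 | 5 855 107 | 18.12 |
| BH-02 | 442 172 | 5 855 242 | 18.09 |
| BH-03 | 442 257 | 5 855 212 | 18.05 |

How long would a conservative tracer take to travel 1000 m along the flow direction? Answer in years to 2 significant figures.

130 years

Taking BH-01 as reference: BH-02−BH-01 = (-45, 135, -0.03); BH-03−BH-01 = (40, 105, -0.07).
Determinant of the coordinate differences = (-45)·105 − 40·135 = -10125.
∂h/∂x = [(-0.03)·105 − (-0.07)·135] / -10125 = -0.0006222
∂h/∂y = [(-45)·(-0.07) − 40·(-0.03)] / -10125 = -0.0004296
|∇h| = √(-0.0006222² + -0.0004296²) = 0.0007561
Seepage velocity v = K·i/n = 4.2 × 0.0007561 / 0.15 = 0.02117 m/day.
t = 1000 / 0.02117 = 4.724e+04 days = 129 years.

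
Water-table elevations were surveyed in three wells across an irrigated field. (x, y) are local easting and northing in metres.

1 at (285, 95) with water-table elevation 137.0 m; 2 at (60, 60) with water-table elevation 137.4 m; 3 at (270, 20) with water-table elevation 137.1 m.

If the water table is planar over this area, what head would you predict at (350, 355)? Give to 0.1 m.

136.6 m

Taking 1 as reference: 2−1 = (-225, -35, +0.4); 3−1 = (-15, -75, +0.1).
Determinant of the coordinate differences = (-225)·(-75) − (-15)·(-35) = 16350.
∂h/∂x = [(+0.4)·(-75) − (+0.1)·(-35)] / 16350 = -0.001621
∂h/∂y = [(-225)·(+0.1) − (-15)·(+0.4)] / 16350 = -0.001009
h(350, 355) = 137.0 + (-0.001621)·(65) + (-0.001009)·(260) = 137.0 -0.105 -0.262 = 136.632 m.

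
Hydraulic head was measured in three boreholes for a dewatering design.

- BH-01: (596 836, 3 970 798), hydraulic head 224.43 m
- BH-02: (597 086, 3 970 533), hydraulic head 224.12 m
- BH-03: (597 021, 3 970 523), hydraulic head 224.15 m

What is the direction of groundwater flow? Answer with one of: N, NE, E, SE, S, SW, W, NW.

Three-point gradient (reference BH-01): Δ to BH-02 = (250, -265, -0.31), Δ to BH-03 = (185, -275, -0.28).
∂h/∂x = -0.0005602, ∂h/∂y = +0.0006413 (det = -19725).
Flow = −∇h = (+0.0005602 east, -0.0006413 north), which points southeast.

SE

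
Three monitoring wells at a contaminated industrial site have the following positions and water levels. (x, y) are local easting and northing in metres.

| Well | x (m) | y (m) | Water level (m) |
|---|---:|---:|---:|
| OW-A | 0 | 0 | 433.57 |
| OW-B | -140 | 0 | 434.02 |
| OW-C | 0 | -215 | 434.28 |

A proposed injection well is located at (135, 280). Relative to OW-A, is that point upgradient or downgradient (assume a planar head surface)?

∂h/∂x = (434.02 − 433.57) / (-140 − 0) = -0.003214
∂h/∂y = (434.28 − 433.57) / (-215 − 0) = -0.003302
Head at (135, 280) = 433.57 + (-0.003214)·(135) + (-0.003302)·(280) = 432.21 m.
That is lower than the 433.57 m at OW-A, so the point is downgradient.

downgradient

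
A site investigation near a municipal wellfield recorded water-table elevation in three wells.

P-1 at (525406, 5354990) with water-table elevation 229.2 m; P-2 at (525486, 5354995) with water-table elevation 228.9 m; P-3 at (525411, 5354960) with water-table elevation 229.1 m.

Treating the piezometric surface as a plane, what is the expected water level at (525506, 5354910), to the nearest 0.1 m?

228.6 m

Differences from P-1: to P-2 (Δx, Δy, Δh) = (80, 5, -0.3); to P-3 = (5, -30, -0.1).
Solve a·Δx + b·Δy = Δh: det = 80·(-30) − 5·5 = -2425.
∂h/∂x = [(-0.3)·(-30) − (-0.1)·5] / -2425 = -0.003918
∂h/∂y = [80·(-0.1) − 5·(-0.3)] / -2425 = +0.002680
h(525506, 5354910) = 229.2 + (-0.003918)·(100) + (+0.002680)·(-80) = 229.2 -0.392 -0.214 = 228.594 m.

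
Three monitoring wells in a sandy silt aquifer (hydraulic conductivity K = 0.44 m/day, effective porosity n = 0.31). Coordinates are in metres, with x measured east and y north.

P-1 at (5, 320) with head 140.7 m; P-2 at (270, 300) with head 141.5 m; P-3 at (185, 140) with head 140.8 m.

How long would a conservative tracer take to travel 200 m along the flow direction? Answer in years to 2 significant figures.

Taking P-1 as reference: P-2−P-1 = (265, -20, +0.8); P-3−P-1 = (180, -180, +0.1).
Solve a·Δx + b·Δy = Δh: det = 265·(-180) − 180·(-20) = -44100.
∂h/∂x = [(+0.8)·(-180) − (+0.1)·(-20)] / -44100 = +0.003220
∂h/∂y = [265·(+0.1) − 180·(+0.8)] / -44100 = +0.002664
|∇h| = √(0.003220² + 0.002664²) = 0.004179
Seepage velocity v = K·i/n = 0.44 × 0.004179 / 0.31 = 0.005931 m/day.
t = 200 / 0.005931 = 3.372e+04 days = 92.3 years.

92 years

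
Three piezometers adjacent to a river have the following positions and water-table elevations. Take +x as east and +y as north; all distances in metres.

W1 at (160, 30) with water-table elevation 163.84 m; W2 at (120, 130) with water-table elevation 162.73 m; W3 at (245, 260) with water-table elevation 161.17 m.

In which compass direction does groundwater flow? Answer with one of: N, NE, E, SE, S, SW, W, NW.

Taking W1 as reference: W2−W1 = (-40, 100, -1.11); W3−W1 = (85, 230, -2.67).
Determinant of the coordinate differences = (-40)·230 − 85·100 = -17700.
∂h/∂x = [(-1.11)·230 − (-2.67)·100] / -17700 = -0.0006610
∂h/∂y = [(-40)·(-2.67) − 85·(-1.11)] / -17700 = -0.01136
Flow = −∇h = (+0.0006610 east, +0.01136 north), which points north.

N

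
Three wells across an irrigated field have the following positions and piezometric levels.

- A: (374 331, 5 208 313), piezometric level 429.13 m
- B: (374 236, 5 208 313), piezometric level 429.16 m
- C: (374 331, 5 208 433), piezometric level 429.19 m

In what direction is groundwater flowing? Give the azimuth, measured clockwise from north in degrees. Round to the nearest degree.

148°

∂h/∂x = (429.16 − 429.13) / (374236 − 374331) = -0.0003158
∂h/∂y = (429.19 − 429.13) / (5208433 − 5208313) = +0.0005000
Flow direction (−∇h) has components (+0.0003158 E, -0.0005000 N).
Azimuth = atan2(E, N) = atan2(+0.0003158, -0.0005000) = 147.7° ≈ 148°.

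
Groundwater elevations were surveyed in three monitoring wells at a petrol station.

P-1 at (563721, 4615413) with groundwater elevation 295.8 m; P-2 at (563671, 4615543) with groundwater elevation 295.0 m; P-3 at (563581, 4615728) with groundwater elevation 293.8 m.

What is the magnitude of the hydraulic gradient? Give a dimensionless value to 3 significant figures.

Taking P-1 as reference: P-2−P-1 = (-50, 130, -0.8); P-3−P-1 = (-140, 315, -2.0).
Solve a·Δx + b·Δy = Δh: det = (-50)·315 − (-140)·130 = 2450.
∂h/∂x = [(-0.8)·315 − (-2.0)·130] / 2450 = +0.003265
∂h/∂y = [(-50)·(-2.0) − (-140)·(-0.8)] / 2450 = -0.004898
|∇h| = √(0.003265² + -0.004898²) = 0.005886

0.00589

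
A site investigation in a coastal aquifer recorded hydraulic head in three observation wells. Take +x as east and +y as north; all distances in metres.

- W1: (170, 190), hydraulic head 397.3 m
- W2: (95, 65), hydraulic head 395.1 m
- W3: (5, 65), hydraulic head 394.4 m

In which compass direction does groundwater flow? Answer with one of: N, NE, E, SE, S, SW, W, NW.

SW

Differences from W1: to W2 (Δx, Δy, Δh) = (-75, -125, -2.2); to W3 = (-165, -125, -2.9).
Determinant of the coordinate differences = (-75)·(-125) − (-165)·(-125) = -11250.
∂h/∂x = [(-2.2)·(-125) − (-2.9)·(-125)] / -11250 = +0.007778
∂h/∂y = [(-75)·(-2.9) − (-165)·(-2.2)] / -11250 = +0.01293
Flow = −∇h = (-0.007778 east, -0.01293 north), which points southwest.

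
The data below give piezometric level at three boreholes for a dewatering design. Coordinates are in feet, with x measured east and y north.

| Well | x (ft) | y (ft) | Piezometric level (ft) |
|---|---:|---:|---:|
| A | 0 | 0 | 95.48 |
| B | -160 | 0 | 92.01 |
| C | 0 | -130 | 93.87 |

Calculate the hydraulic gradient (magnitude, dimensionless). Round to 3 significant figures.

0.0250

∂h/∂x = (92.01 − 95.48) / (-160 − 0) = +0.02169
∂h/∂y = (93.87 − 95.48) / (-130 − 0) = +0.01238
|∇h| = √(0.02169² + 0.01238²) = 0.02497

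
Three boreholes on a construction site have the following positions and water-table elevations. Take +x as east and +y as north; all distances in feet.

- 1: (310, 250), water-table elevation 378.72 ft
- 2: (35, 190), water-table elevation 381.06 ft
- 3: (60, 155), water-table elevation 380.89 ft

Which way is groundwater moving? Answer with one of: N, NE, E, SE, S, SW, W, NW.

Taking 1 as reference: 2−1 = (-275, -60, +2.34); 3−1 = (-250, -95, +2.17).
Determinant of the coordinate differences = (-275)·(-95) − (-250)·(-60) = 11125.
∂h/∂x = [(+2.34)·(-95) − (+2.17)·(-60)] / 11125 = -0.008279
∂h/∂y = [(-275)·(+2.17) − (-250)·(+2.34)] / 11125 = -0.001056
Flow = −∇h = (+0.008279 east, +0.001056 north), which points east.

E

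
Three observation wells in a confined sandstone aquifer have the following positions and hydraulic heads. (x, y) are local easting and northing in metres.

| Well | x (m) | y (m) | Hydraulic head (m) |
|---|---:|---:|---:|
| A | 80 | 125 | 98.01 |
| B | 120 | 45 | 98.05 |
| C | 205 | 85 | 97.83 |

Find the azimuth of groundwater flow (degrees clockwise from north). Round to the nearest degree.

053°

Differences from A: to B (Δx, Δy, Δh) = (40, -80, +0.04); to C = (125, -40, -0.18).
Solve a·Δx + b·Δy = Δh: det = 40·(-40) − 125·(-80) = 8400.
∂h/∂x = [(+0.04)·(-40) − (-0.18)·(-80)] / 8400 = -0.001905
∂h/∂y = [40·(-0.18) − 125·(+0.04)] / 8400 = -0.001452
Flow direction (−∇h) has components (+0.001905 E, +0.001452 N).
Azimuth = atan2(E, N) = atan2(+0.001905, +0.001452) = 52.7° ≈ 053°.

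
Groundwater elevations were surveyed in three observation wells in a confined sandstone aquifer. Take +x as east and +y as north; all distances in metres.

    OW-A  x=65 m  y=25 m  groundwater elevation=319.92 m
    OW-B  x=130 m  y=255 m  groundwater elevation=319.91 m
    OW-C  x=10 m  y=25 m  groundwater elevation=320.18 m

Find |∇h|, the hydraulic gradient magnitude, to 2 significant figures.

With h = a·x + b·y + c and OW-A as origin, the differences give:
  65·a + 230·b = -0.01
  (-55)·a + 0·b = +0.26
Eliminate b (×0 and ×230, subtract): 12650·a = -59.800 → a = ∂h/∂x = -0.004727
Back-substitute: b = ∂h/∂y = +0.001292.
|∇h| = √(-0.004727² + 0.001292²) = 0.0049

0.0049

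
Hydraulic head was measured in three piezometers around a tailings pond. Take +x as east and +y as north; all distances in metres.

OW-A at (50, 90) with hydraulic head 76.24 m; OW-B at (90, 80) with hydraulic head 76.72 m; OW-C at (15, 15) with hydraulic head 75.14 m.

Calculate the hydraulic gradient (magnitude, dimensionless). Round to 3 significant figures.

Three-point gradient (reference OW-A): Δ to OW-B = (40, -10, +0.48), Δ to OW-C = (-35, -75, -1.10).
∂h/∂x = +0.01403, ∂h/∂y = +0.008119 (det = -3350).
|∇h| = √(0.01403² + 0.008119²) = 0.01621

0.0162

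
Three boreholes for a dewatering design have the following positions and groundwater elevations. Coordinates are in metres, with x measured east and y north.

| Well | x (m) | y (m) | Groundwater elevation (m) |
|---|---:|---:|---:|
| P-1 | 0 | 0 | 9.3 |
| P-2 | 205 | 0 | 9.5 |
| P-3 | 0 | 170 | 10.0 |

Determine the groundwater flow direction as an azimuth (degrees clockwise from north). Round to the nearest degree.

∂h/∂x = (9.5 − 9.3) / (205 − 0) = +0.0009756
∂h/∂y = (10.0 − 9.3) / (170 − 0) = +0.004118
Flow direction (−∇h) has components (-0.0009756 E, -0.004118 N).
Azimuth = atan2(E, N) = atan2(-0.0009756, -0.004118) = 193.3° ≈ 193°.

193°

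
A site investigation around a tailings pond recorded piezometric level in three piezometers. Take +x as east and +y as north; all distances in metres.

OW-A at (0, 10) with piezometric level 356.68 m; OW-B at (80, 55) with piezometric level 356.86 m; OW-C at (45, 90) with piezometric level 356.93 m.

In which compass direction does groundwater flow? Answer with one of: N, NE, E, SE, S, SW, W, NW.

S

Differences from OW-A: to OW-B (Δx, Δy, Δh) = (80, 45, +0.18); to OW-C = (45, 80, +0.25).
Determinant of the coordinate differences = 80·80 − 45·45 = 4375.
∂h/∂x = [(+0.18)·80 − (+0.25)·45] / 4375 = +0.0007200
∂h/∂y = [80·(+0.25) − 45·(+0.18)] / 4375 = +0.002720
Flow = −∇h = (-0.0007200 east, -0.002720 north), which points south.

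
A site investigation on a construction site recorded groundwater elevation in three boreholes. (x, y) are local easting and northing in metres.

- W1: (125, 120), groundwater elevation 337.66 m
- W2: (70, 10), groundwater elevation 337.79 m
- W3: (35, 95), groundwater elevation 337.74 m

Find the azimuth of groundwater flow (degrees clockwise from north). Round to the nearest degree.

Taking W1 as reference: W2−W1 = (-55, -110, +0.13); W3−W1 = (-90, -25, +0.08).
Solve a·Δx + b·Δy = Δh: det = (-55)·(-25) − (-90)·(-110) = -8525.
∂h/∂x = [(+0.13)·(-25) − (+0.08)·(-110)] / -8525 = -0.0006510
∂h/∂y = [(-55)·(+0.08) − (-90)·(+0.13)] / -8525 = -0.0008563
Flow direction (−∇h) has components (+0.0006510 E, +0.0008563 N).
Azimuth = atan2(E, N) = atan2(+0.0006510, +0.0008563) = 37.2° ≈ 037°.

037°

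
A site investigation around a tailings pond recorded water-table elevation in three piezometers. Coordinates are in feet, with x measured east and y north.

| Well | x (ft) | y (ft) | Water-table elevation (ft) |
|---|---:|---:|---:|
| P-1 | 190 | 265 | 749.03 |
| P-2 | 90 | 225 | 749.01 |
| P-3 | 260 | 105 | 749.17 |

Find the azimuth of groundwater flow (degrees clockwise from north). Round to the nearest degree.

Taking P-1 as reference: P-2−P-1 = (-100, -40, -0.02); P-3−P-1 = (70, -160, +0.14).
Solve a·Δx + b·Δy = Δh: det = (-100)·(-160) − 70·(-40) = 18800.
∂h/∂x = [(-0.02)·(-160) − (+0.14)·(-40)] / 18800 = +0.0004681
∂h/∂y = [(-100)·(+0.14) − 70·(-0.02)] / 18800 = -0.0006702
Flow direction (−∇h) has components (-0.0004681 E, +0.0006702 N).
Azimuth = atan2(E, N) = atan2(-0.0004681, +0.0006702) = 325.1° ≈ 325°.

325°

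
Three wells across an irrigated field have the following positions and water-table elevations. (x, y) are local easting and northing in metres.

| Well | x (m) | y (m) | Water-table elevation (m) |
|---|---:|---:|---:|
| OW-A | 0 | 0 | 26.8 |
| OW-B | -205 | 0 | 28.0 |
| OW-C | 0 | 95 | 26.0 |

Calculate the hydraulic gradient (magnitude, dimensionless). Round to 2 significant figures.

∂h/∂x = (28.0 − 26.8) / (-205 − 0) = -0.005854
∂h/∂y = (26.0 − 26.8) / (95 − 0) = -0.008421
|∇h| = √(-0.005854² + -0.008421²) = 0.01026

0.010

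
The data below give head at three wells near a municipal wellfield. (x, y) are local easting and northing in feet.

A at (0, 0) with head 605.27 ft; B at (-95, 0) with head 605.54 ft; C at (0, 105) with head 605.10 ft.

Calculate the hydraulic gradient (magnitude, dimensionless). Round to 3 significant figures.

0.00327

∂h/∂x = (605.54 − 605.27) / (-95 − 0) = -0.002842
∂h/∂y = (605.10 − 605.27) / (105 − 0) = -0.001619
|∇h| = √(-0.002842² + -0.001619²) = 0.003271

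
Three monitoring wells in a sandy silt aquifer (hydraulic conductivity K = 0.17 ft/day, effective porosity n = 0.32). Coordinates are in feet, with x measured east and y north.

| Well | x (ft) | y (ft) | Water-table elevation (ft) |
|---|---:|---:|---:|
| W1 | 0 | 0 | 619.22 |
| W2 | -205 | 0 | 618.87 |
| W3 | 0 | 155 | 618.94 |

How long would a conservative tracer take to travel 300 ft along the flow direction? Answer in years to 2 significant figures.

∂h/∂x = (618.87 − 619.22) / (-205 − 0) = +0.001707
∂h/∂y = (618.94 − 619.22) / (155 − 0) = -0.001806
|∇h| = √(0.001707² + -0.001806²) = 0.002485
Seepage velocity v = K·i/n = 0.17 × 0.002485 / 0.32 = 0.00132 ft/day.
t = 300 / 0.00132 = 2.273e+05 days = 622 years.

620 years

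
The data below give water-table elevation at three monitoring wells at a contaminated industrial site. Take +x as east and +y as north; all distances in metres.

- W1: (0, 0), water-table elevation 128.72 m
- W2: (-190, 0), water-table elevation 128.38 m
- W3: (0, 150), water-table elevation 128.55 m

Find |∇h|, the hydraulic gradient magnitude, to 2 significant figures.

∂h/∂x = (128.38 − 128.72) / (-190 − 0) = +0.001789
∂h/∂y = (128.55 − 128.72) / (150 − 0) = -0.001133
|∇h| = √(0.001789² + -0.001133²) = 0.002118

0.0021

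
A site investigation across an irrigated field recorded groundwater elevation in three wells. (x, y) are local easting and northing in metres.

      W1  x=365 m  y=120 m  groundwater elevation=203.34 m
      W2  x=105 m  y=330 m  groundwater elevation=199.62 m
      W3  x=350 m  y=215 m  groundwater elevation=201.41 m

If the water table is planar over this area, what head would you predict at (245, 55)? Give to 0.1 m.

205.0 m

With h = a·x + b·y + c and W1 as origin, the differences give:
  (-260)·a + 210·b = -3.72
  (-15)·a + 95·b = -1.93
Eliminate b (×95 and ×210, subtract): -21550·a = 51.900 → a = ∂h/∂x = -0.002408
Back-substitute: b = ∂h/∂y = -0.02070.
h(245, 55) = 203.34 + (-0.002408)·(-120) + (-0.02070)·(-65) = 203.34 +0.289 +1.345 = 204.974 m.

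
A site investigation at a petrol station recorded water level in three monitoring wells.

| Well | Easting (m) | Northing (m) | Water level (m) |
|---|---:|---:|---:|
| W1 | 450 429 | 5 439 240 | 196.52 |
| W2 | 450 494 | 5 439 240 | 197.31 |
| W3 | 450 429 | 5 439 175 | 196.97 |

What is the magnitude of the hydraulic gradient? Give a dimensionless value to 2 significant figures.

0.014

∂h/∂x = (197.31 − 196.52) / (450494 − 450429) = +0.01215
∂h/∂y = (196.97 − 196.52) / (5439175 − 5439240) = -0.006923
|∇h| = √(0.01215² + -0.006923²) = 0.01398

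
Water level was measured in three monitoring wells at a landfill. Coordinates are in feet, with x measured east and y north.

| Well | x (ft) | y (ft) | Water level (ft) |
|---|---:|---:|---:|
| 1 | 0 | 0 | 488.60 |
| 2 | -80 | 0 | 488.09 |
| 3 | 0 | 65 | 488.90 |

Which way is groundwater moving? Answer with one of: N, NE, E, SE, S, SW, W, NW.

∂h/∂x = (488.09 − 488.60) / (-80 − 0) = +0.006375
∂h/∂y = (488.90 − 488.60) / (65 − 0) = +0.004615
Flow = −∇h = (-0.006375 east, -0.004615 north), which points southwest.

SW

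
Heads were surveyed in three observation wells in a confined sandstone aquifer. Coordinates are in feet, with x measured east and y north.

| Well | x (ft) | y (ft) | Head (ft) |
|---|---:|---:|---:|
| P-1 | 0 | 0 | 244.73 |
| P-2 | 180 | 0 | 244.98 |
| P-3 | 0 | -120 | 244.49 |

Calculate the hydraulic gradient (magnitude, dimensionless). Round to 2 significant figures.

0.0024

∂h/∂x = (244.98 − 244.73) / (180 − 0) = +0.001389
∂h/∂y = (244.49 − 244.73) / (-120 − 0) = +0.002000
|∇h| = √(0.001389² + 0.002000²) = 0.002435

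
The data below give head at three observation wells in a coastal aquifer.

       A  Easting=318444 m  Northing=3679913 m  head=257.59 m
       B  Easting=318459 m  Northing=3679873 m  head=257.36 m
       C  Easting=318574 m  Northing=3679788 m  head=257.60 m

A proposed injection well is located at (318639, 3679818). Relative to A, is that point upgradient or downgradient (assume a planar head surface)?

Three-point gradient (reference A): Δ to B = (15, -40, -0.23), Δ to C = (130, -125, +0.01).
∂h/∂x = +0.008767, ∂h/∂y = +0.009038 (det = 3325).
Head at (318639, 3679818) = 257.59 + (+0.008767)·(195) + (+0.009038)·(-95) = 258.44 m.
That is higher than the 257.59 m at A, so the point is upgradient.

upgradient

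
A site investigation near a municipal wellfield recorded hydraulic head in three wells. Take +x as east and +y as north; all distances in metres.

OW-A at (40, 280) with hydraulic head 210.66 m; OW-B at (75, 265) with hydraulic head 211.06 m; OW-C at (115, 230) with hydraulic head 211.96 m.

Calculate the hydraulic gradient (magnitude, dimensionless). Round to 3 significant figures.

Taking OW-A as reference: OW-B−OW-A = (35, -15, +0.40); OW-C−OW-A = (75, -50, +1.30).
Determinant of the coordinate differences = 35·(-50) − 75·(-15) = -625.
∂h/∂x = [(+0.40)·(-50) − (+1.30)·(-15)] / -625 = +0.0008000
∂h/∂y = [35·(+1.30) − 75·(+0.40)] / -625 = -0.02480
|∇h| = √(0.0008000² + -0.02480²) = 0.02481

0.0248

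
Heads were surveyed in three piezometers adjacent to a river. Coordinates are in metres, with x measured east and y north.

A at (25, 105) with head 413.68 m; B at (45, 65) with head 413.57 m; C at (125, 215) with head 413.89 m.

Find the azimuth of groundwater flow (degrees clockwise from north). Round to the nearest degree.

166°

Taking A as reference: B−A = (20, -40, -0.11); C−A = (100, 110, +0.21).
Determinant of the coordinate differences = 20·110 − 100·(-40) = 6200.
∂h/∂x = [(-0.11)·110 − (+0.21)·(-40)] / 6200 = -0.0005968
∂h/∂y = [20·(+0.21) − 100·(-0.11)] / 6200 = +0.002452
Flow direction (−∇h) has components (+0.0005968 E, -0.002452 N).
Azimuth = atan2(E, N) = atan2(+0.0005968, -0.002452) = 166.3° ≈ 166°.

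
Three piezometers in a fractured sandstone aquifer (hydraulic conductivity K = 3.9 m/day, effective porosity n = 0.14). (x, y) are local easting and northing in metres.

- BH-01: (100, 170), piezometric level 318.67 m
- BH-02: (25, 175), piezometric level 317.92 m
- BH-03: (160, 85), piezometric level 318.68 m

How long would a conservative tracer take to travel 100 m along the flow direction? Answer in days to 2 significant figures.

With h = a·x + b·y + c and BH-01 as origin, the differences give:
  (-75)·a + 5·b = -0.75
  60·a + (-85)·b = +0.01
Eliminate b (×(-85) and ×5, subtract): 6075·a = 63.700 → a = ∂h/∂x = +0.01049
Back-substitute: b = ∂h/∂y = +0.007284.
|∇h| = √(0.01049² + 0.007284²) = 0.01277
Seepage velocity v = K·i/n = 3.9 × 0.01277 / 0.14 = 0.3557 m/day.
t = 100 / 0.3557 = 281.1 days.

280 days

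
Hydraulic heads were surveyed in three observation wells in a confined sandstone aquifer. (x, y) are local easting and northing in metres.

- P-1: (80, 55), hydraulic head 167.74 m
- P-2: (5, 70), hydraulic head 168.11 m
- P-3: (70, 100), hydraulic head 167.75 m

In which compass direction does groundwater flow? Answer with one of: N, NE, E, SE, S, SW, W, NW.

Taking P-1 as reference: P-2−P-1 = (-75, 15, +0.37); P-3−P-1 = (-10, 45, +0.01).
Determinant of the coordinate differences = (-75)·45 − (-10)·15 = -3225.
∂h/∂x = [(+0.37)·45 − (+0.01)·15] / -3225 = -0.005116
∂h/∂y = [(-75)·(+0.01) − (-10)·(+0.37)] / -3225 = -0.0009147
Flow = −∇h = (+0.005116 east, +0.0009147 north), which points east.

E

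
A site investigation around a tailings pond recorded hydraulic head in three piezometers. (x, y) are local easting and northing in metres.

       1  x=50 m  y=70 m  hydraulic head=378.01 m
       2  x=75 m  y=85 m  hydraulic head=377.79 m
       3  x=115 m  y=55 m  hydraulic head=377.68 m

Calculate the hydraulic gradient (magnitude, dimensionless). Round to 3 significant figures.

With h = a·x + b·y + c and 1 as origin, the differences give:
  25·a + 15·b = -0.22
  65·a + (-15)·b = -0.33
Eliminate b (×(-15) and ×15, subtract): -1350·a = 8.250 → a = ∂h/∂x = -0.006111
Back-substitute: b = ∂h/∂y = -0.004481.
|∇h| = √(-0.006111² + -0.004481²) = 0.007578

0.00758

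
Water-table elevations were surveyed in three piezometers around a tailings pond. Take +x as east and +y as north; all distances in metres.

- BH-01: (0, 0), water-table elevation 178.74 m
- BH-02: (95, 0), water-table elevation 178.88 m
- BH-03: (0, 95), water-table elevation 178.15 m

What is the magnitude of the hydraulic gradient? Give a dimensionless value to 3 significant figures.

0.00638

∂h/∂x = (178.88 − 178.74) / (95 − 0) = +0.001474
∂h/∂y = (178.15 − 178.74) / (95 − 0) = -0.006211
|∇h| = √(0.001474² + -0.006211²) = 0.006384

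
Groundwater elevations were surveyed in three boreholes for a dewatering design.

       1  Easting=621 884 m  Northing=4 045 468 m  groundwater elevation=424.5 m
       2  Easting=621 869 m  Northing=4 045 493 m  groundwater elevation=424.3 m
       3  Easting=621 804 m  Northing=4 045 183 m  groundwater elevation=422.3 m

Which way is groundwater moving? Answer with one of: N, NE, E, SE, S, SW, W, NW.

W

Three-point gradient (reference 1): Δ to 2 = (-15, 25, -0.2), Δ to 3 = (-80, -285, -2.2).
∂h/∂x = +0.01785, ∂h/∂y = +0.002709 (det = 6275).
Flow = −∇h = (-0.01785 east, -0.002709 north), which points west.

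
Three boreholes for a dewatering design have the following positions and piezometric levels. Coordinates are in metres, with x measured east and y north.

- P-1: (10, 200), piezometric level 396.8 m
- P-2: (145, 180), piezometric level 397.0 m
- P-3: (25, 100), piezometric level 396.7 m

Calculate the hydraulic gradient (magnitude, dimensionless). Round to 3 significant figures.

With h = a·x + b·y + c and P-1 as origin, the differences give:
  135·a + (-20)·b = +0.2
  15·a + (-100)·b = -0.1
Eliminate b (×(-100) and ×(-20), subtract): -13200·a = -22.00 → a = ∂h/∂x = +0.001667
Back-substitute: b = ∂h/∂y = +0.001250.
|∇h| = √(0.001667² + 0.001250²) = 0.002084

0.00208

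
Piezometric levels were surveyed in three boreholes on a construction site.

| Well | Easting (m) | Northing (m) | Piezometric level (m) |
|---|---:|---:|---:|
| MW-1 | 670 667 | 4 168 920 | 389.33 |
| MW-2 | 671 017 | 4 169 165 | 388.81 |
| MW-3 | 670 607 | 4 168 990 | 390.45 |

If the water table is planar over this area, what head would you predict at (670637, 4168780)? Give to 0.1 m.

388.3 m

Differences from MW-1: to MW-2 (Δx, Δy, Δh) = (350, 245, -0.52); to MW-3 = (-60, 70, +1.12).
Solve a·Δx + b·Δy = Δh: det = 350·70 − (-60)·245 = 39200.
∂h/∂x = [(-0.52)·70 − (+1.12)·245] / 39200 = -0.007929
∂h/∂y = [350·(+1.12) − (-60)·(-0.52)] / 39200 = +0.009204
h(670637, 4168780) = 389.33 + (-0.007929)·(-30) + (+0.009204)·(-140) = 389.33 +0.238 -1.289 = 388.279 m.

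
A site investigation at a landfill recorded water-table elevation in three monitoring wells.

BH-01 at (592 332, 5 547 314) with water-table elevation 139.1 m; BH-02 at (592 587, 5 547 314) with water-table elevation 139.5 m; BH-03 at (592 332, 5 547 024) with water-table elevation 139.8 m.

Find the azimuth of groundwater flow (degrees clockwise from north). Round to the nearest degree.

327°

∂h/∂x = (139.5 − 139.1) / (592587 − 592332) = +0.001569
∂h/∂y = (139.8 − 139.1) / (5547024 − 5547314) = -0.002414
Flow direction (−∇h) has components (-0.001569 E, +0.002414 N).
Azimuth = atan2(E, N) = atan2(-0.001569, +0.002414) = 327.0° ≈ 327°.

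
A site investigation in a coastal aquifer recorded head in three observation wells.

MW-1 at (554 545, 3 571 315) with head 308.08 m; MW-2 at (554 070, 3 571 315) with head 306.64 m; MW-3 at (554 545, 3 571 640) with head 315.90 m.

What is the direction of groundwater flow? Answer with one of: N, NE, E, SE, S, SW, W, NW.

S

∂h/∂x = (306.64 − 308.08) / (554070 − 554545) = +0.003032
∂h/∂y = (315.90 − 308.08) / (3571640 − 3571315) = +0.02406
Flow = −∇h = (-0.003032 east, -0.02406 north), which points south.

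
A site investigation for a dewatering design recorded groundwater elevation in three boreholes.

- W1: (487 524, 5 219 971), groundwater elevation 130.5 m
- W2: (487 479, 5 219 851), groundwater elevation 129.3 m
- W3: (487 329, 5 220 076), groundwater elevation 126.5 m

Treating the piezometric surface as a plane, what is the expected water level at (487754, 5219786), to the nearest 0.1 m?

With h = a·x + b·y + c and W1 as origin, the differences give:
  (-45)·a + (-120)·b = -1.2
  (-195)·a + 105·b = -4.0
Eliminate b (×105 and ×(-120), subtract): -28125·a = -606.00 → a = ∂h/∂x = +0.02155
Back-substitute: b = ∂h/∂y = +0.001920.
h(487754, 5219786) = 130.5 + (+0.02155)·(230) + (+0.001920)·(-185) = 130.5 +4.956 -0.355 = 135.101 m.

135.1 m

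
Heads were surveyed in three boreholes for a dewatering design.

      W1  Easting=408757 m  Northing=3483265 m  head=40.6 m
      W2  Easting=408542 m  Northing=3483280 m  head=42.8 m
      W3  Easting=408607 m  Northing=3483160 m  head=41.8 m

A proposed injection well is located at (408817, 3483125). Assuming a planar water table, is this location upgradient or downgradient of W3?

downgradient

With h = a·x + b·y + c and W1 as origin, the differences give:
  (-215)·a + 15·b = +2.2
  (-150)·a + (-105)·b = +1.2
Eliminate b (×(-105) and ×15, subtract): 24825·a = -249.00 → a = ∂h/∂x = -0.01003
Back-substitute: b = ∂h/∂y = +0.002900.
Head at (408817, 3483125) = 40.6 + (-0.01003)·(60) + (+0.002900)·(-140) = 39.59 m.
That is lower than the 41.8 m at W3, so the point is downgradient.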